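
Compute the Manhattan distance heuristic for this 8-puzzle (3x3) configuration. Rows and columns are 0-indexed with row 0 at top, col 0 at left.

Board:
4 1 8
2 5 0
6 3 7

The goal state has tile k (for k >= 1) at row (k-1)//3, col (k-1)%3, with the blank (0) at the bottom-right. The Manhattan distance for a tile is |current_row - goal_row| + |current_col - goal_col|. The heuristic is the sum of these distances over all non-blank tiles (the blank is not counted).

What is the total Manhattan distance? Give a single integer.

Tile 4: at (0,0), goal (1,0), distance |0-1|+|0-0| = 1
Tile 1: at (0,1), goal (0,0), distance |0-0|+|1-0| = 1
Tile 8: at (0,2), goal (2,1), distance |0-2|+|2-1| = 3
Tile 2: at (1,0), goal (0,1), distance |1-0|+|0-1| = 2
Tile 5: at (1,1), goal (1,1), distance |1-1|+|1-1| = 0
Tile 6: at (2,0), goal (1,2), distance |2-1|+|0-2| = 3
Tile 3: at (2,1), goal (0,2), distance |2-0|+|1-2| = 3
Tile 7: at (2,2), goal (2,0), distance |2-2|+|2-0| = 2
Sum: 1 + 1 + 3 + 2 + 0 + 3 + 3 + 2 = 15

Answer: 15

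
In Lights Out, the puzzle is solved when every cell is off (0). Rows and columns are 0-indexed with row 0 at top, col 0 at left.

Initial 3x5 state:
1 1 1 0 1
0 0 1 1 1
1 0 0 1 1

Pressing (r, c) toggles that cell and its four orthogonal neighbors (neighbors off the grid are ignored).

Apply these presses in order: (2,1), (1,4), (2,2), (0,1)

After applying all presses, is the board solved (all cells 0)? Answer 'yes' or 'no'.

Answer: yes

Derivation:
After press 1 at (2,1):
1 1 1 0 1
0 1 1 1 1
0 1 1 1 1

After press 2 at (1,4):
1 1 1 0 0
0 1 1 0 0
0 1 1 1 0

After press 3 at (2,2):
1 1 1 0 0
0 1 0 0 0
0 0 0 0 0

After press 4 at (0,1):
0 0 0 0 0
0 0 0 0 0
0 0 0 0 0

Lights still on: 0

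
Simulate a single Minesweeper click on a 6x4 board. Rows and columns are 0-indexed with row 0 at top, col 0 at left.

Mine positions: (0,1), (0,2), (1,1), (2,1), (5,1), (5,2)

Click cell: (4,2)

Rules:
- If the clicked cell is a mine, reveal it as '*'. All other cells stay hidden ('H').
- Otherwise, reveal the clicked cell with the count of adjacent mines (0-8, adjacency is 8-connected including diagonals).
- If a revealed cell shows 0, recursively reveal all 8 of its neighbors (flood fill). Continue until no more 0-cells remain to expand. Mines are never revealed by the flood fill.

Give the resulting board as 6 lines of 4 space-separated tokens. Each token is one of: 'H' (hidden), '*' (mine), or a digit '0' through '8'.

H H H H
H H H H
H H H H
H H H H
H H 2 H
H H H H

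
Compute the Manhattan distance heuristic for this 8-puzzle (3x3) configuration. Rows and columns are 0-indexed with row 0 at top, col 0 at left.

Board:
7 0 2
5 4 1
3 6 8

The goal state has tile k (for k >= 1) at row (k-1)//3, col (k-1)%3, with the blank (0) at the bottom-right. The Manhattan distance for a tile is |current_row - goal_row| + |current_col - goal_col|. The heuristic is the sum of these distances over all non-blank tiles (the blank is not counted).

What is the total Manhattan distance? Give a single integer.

Answer: 15

Derivation:
Tile 7: at (0,0), goal (2,0), distance |0-2|+|0-0| = 2
Tile 2: at (0,2), goal (0,1), distance |0-0|+|2-1| = 1
Tile 5: at (1,0), goal (1,1), distance |1-1|+|0-1| = 1
Tile 4: at (1,1), goal (1,0), distance |1-1|+|1-0| = 1
Tile 1: at (1,2), goal (0,0), distance |1-0|+|2-0| = 3
Tile 3: at (2,0), goal (0,2), distance |2-0|+|0-2| = 4
Tile 6: at (2,1), goal (1,2), distance |2-1|+|1-2| = 2
Tile 8: at (2,2), goal (2,1), distance |2-2|+|2-1| = 1
Sum: 2 + 1 + 1 + 1 + 3 + 4 + 2 + 1 = 15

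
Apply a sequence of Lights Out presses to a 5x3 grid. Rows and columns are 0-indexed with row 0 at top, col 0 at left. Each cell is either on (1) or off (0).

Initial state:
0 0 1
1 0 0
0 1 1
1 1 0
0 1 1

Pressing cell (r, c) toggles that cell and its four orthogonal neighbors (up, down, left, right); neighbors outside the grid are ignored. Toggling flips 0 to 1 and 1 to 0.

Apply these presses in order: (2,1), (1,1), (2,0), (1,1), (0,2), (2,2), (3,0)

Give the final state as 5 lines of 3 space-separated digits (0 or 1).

After press 1 at (2,1):
0 0 1
1 1 0
1 0 0
1 0 0
0 1 1

After press 2 at (1,1):
0 1 1
0 0 1
1 1 0
1 0 0
0 1 1

After press 3 at (2,0):
0 1 1
1 0 1
0 0 0
0 0 0
0 1 1

After press 4 at (1,1):
0 0 1
0 1 0
0 1 0
0 0 0
0 1 1

After press 5 at (0,2):
0 1 0
0 1 1
0 1 0
0 0 0
0 1 1

After press 6 at (2,2):
0 1 0
0 1 0
0 0 1
0 0 1
0 1 1

After press 7 at (3,0):
0 1 0
0 1 0
1 0 1
1 1 1
1 1 1

Answer: 0 1 0
0 1 0
1 0 1
1 1 1
1 1 1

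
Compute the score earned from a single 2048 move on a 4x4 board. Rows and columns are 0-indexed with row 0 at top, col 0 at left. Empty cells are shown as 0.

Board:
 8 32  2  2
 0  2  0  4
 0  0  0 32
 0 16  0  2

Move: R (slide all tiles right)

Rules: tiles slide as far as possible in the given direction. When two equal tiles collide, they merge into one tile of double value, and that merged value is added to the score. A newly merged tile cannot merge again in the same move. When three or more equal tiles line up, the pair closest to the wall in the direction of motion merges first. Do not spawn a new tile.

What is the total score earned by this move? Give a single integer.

Answer: 4

Derivation:
Slide right:
row 0: [8, 32, 2, 2] -> [0, 8, 32, 4]  score +4 (running 4)
row 1: [0, 2, 0, 4] -> [0, 0, 2, 4]  score +0 (running 4)
row 2: [0, 0, 0, 32] -> [0, 0, 0, 32]  score +0 (running 4)
row 3: [0, 16, 0, 2] -> [0, 0, 16, 2]  score +0 (running 4)
Board after move:
 0  8 32  4
 0  0  2  4
 0  0  0 32
 0  0 16  2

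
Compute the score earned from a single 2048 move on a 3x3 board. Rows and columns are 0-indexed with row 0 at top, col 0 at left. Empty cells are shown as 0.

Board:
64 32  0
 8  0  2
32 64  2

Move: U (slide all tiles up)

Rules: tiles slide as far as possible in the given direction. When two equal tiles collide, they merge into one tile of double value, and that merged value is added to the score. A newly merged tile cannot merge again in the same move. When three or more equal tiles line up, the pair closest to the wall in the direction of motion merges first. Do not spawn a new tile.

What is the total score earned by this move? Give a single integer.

Slide up:
col 0: [64, 8, 32] -> [64, 8, 32]  score +0 (running 0)
col 1: [32, 0, 64] -> [32, 64, 0]  score +0 (running 0)
col 2: [0, 2, 2] -> [4, 0, 0]  score +4 (running 4)
Board after move:
64 32  4
 8 64  0
32  0  0

Answer: 4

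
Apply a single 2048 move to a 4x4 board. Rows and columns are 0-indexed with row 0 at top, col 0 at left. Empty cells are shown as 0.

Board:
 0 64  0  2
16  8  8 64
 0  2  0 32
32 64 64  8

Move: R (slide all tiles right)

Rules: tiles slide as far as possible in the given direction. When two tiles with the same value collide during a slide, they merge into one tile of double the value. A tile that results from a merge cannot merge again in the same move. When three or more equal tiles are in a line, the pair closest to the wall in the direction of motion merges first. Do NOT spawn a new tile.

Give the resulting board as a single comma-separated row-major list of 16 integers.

Slide right:
row 0: [0, 64, 0, 2] -> [0, 0, 64, 2]
row 1: [16, 8, 8, 64] -> [0, 16, 16, 64]
row 2: [0, 2, 0, 32] -> [0, 0, 2, 32]
row 3: [32, 64, 64, 8] -> [0, 32, 128, 8]

Answer: 0, 0, 64, 2, 0, 16, 16, 64, 0, 0, 2, 32, 0, 32, 128, 8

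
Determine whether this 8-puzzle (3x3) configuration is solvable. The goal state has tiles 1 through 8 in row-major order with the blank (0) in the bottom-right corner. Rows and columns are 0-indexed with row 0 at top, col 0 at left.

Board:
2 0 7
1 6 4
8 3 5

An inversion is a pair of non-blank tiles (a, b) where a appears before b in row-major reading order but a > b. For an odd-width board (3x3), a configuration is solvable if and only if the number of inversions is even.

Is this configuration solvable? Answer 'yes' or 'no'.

Answer: yes

Derivation:
Inversions (pairs i<j in row-major order where tile[i] > tile[j] > 0): 12
12 is even, so the puzzle is solvable.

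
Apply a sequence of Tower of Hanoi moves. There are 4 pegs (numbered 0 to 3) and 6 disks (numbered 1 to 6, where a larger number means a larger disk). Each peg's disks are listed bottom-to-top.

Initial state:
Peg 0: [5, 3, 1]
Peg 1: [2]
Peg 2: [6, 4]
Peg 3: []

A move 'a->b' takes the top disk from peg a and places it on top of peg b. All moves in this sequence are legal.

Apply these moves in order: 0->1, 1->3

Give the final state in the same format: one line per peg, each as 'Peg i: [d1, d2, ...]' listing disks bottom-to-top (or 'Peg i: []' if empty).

Answer: Peg 0: [5, 3]
Peg 1: [2]
Peg 2: [6, 4]
Peg 3: [1]

Derivation:
After move 1 (0->1):
Peg 0: [5, 3]
Peg 1: [2, 1]
Peg 2: [6, 4]
Peg 3: []

After move 2 (1->3):
Peg 0: [5, 3]
Peg 1: [2]
Peg 2: [6, 4]
Peg 3: [1]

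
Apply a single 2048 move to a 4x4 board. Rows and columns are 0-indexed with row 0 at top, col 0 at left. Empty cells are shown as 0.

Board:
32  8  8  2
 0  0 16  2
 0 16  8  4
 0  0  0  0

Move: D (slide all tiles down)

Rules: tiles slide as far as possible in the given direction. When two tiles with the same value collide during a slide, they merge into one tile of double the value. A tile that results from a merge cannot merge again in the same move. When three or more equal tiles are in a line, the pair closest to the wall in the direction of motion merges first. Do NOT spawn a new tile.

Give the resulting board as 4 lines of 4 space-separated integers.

Answer:  0  0  0  0
 0  0  8  0
 0  8 16  4
32 16  8  4

Derivation:
Slide down:
col 0: [32, 0, 0, 0] -> [0, 0, 0, 32]
col 1: [8, 0, 16, 0] -> [0, 0, 8, 16]
col 2: [8, 16, 8, 0] -> [0, 8, 16, 8]
col 3: [2, 2, 4, 0] -> [0, 0, 4, 4]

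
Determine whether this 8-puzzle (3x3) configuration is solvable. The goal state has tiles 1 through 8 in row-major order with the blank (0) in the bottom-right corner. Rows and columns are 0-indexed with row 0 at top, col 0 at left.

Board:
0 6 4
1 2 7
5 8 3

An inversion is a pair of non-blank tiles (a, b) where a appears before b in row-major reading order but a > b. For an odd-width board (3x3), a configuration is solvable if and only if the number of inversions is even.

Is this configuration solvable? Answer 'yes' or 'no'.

Inversions (pairs i<j in row-major order where tile[i] > tile[j] > 0): 12
12 is even, so the puzzle is solvable.

Answer: yes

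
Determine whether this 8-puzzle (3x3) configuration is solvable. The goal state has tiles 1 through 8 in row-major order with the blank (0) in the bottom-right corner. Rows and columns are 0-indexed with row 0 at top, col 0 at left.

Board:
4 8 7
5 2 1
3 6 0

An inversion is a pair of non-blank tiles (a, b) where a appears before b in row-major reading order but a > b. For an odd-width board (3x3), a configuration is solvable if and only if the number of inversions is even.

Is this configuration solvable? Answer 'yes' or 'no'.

Inversions (pairs i<j in row-major order where tile[i] > tile[j] > 0): 18
18 is even, so the puzzle is solvable.

Answer: yes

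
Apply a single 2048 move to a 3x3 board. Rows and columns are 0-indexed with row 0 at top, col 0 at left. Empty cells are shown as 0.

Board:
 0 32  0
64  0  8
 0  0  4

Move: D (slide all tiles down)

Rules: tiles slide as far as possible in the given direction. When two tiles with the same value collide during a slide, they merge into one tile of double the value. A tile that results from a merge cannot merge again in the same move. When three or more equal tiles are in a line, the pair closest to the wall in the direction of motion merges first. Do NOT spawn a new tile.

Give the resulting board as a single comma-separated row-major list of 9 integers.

Slide down:
col 0: [0, 64, 0] -> [0, 0, 64]
col 1: [32, 0, 0] -> [0, 0, 32]
col 2: [0, 8, 4] -> [0, 8, 4]

Answer: 0, 0, 0, 0, 0, 8, 64, 32, 4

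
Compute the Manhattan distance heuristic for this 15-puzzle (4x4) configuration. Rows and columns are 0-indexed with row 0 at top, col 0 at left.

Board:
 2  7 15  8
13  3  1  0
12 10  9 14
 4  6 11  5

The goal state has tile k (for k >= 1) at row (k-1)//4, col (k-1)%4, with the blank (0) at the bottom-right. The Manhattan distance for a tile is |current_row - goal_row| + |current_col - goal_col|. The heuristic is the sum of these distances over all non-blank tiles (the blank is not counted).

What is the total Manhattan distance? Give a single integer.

Tile 2: at (0,0), goal (0,1), distance |0-0|+|0-1| = 1
Tile 7: at (0,1), goal (1,2), distance |0-1|+|1-2| = 2
Tile 15: at (0,2), goal (3,2), distance |0-3|+|2-2| = 3
Tile 8: at (0,3), goal (1,3), distance |0-1|+|3-3| = 1
Tile 13: at (1,0), goal (3,0), distance |1-3|+|0-0| = 2
Tile 3: at (1,1), goal (0,2), distance |1-0|+|1-2| = 2
Tile 1: at (1,2), goal (0,0), distance |1-0|+|2-0| = 3
Tile 12: at (2,0), goal (2,3), distance |2-2|+|0-3| = 3
Tile 10: at (2,1), goal (2,1), distance |2-2|+|1-1| = 0
Tile 9: at (2,2), goal (2,0), distance |2-2|+|2-0| = 2
Tile 14: at (2,3), goal (3,1), distance |2-3|+|3-1| = 3
Tile 4: at (3,0), goal (0,3), distance |3-0|+|0-3| = 6
Tile 6: at (3,1), goal (1,1), distance |3-1|+|1-1| = 2
Tile 11: at (3,2), goal (2,2), distance |3-2|+|2-2| = 1
Tile 5: at (3,3), goal (1,0), distance |3-1|+|3-0| = 5
Sum: 1 + 2 + 3 + 1 + 2 + 2 + 3 + 3 + 0 + 2 + 3 + 6 + 2 + 1 + 5 = 36

Answer: 36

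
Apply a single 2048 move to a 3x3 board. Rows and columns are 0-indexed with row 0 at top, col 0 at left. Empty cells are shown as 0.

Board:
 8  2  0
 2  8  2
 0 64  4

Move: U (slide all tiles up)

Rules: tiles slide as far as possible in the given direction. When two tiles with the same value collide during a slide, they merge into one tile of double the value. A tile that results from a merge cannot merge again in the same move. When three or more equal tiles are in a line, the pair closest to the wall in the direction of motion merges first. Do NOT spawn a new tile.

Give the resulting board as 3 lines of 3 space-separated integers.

Answer:  8  2  2
 2  8  4
 0 64  0

Derivation:
Slide up:
col 0: [8, 2, 0] -> [8, 2, 0]
col 1: [2, 8, 64] -> [2, 8, 64]
col 2: [0, 2, 4] -> [2, 4, 0]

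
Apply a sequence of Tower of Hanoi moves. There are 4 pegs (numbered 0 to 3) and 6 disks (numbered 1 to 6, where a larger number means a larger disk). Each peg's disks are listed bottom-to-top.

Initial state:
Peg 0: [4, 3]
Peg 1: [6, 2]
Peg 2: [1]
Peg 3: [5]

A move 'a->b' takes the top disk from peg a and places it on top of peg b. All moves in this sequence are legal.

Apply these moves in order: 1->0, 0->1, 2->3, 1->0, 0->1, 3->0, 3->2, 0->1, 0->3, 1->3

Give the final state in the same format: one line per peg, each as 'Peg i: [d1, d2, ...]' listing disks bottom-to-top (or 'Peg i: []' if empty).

Answer: Peg 0: [4]
Peg 1: [6, 2]
Peg 2: [5]
Peg 3: [3, 1]

Derivation:
After move 1 (1->0):
Peg 0: [4, 3, 2]
Peg 1: [6]
Peg 2: [1]
Peg 3: [5]

After move 2 (0->1):
Peg 0: [4, 3]
Peg 1: [6, 2]
Peg 2: [1]
Peg 3: [5]

After move 3 (2->3):
Peg 0: [4, 3]
Peg 1: [6, 2]
Peg 2: []
Peg 3: [5, 1]

After move 4 (1->0):
Peg 0: [4, 3, 2]
Peg 1: [6]
Peg 2: []
Peg 3: [5, 1]

After move 5 (0->1):
Peg 0: [4, 3]
Peg 1: [6, 2]
Peg 2: []
Peg 3: [5, 1]

After move 6 (3->0):
Peg 0: [4, 3, 1]
Peg 1: [6, 2]
Peg 2: []
Peg 3: [5]

After move 7 (3->2):
Peg 0: [4, 3, 1]
Peg 1: [6, 2]
Peg 2: [5]
Peg 3: []

After move 8 (0->1):
Peg 0: [4, 3]
Peg 1: [6, 2, 1]
Peg 2: [5]
Peg 3: []

After move 9 (0->3):
Peg 0: [4]
Peg 1: [6, 2, 1]
Peg 2: [5]
Peg 3: [3]

After move 10 (1->3):
Peg 0: [4]
Peg 1: [6, 2]
Peg 2: [5]
Peg 3: [3, 1]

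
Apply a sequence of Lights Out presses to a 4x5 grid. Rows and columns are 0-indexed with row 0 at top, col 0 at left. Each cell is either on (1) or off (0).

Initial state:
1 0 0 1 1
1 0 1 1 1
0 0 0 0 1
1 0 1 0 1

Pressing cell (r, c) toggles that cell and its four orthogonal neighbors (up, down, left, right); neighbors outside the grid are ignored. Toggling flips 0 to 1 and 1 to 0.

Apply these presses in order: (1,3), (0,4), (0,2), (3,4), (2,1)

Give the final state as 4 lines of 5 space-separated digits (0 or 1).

Answer: 1 1 1 0 0
1 1 1 0 1
1 1 1 1 0
1 1 1 1 0

Derivation:
After press 1 at (1,3):
1 0 0 0 1
1 0 0 0 0
0 0 0 1 1
1 0 1 0 1

After press 2 at (0,4):
1 0 0 1 0
1 0 0 0 1
0 0 0 1 1
1 0 1 0 1

After press 3 at (0,2):
1 1 1 0 0
1 0 1 0 1
0 0 0 1 1
1 0 1 0 1

After press 4 at (3,4):
1 1 1 0 0
1 0 1 0 1
0 0 0 1 0
1 0 1 1 0

After press 5 at (2,1):
1 1 1 0 0
1 1 1 0 1
1 1 1 1 0
1 1 1 1 0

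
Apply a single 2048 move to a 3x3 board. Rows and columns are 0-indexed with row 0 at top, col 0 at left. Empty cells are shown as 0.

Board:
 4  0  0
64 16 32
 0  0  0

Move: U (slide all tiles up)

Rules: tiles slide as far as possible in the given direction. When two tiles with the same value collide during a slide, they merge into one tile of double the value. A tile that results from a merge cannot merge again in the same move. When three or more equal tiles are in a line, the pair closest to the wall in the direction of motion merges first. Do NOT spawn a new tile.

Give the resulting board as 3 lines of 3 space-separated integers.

Answer:  4 16 32
64  0  0
 0  0  0

Derivation:
Slide up:
col 0: [4, 64, 0] -> [4, 64, 0]
col 1: [0, 16, 0] -> [16, 0, 0]
col 2: [0, 32, 0] -> [32, 0, 0]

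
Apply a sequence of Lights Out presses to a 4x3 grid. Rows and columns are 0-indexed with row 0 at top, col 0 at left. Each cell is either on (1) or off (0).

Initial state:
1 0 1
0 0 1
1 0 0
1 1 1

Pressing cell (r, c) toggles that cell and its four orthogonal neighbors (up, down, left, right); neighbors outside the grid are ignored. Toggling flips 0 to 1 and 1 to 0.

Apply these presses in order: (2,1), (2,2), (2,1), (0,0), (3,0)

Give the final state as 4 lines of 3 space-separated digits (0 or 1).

Answer: 0 1 1
1 0 0
0 1 1
0 0 0

Derivation:
After press 1 at (2,1):
1 0 1
0 1 1
0 1 1
1 0 1

After press 2 at (2,2):
1 0 1
0 1 0
0 0 0
1 0 0

After press 3 at (2,1):
1 0 1
0 0 0
1 1 1
1 1 0

After press 4 at (0,0):
0 1 1
1 0 0
1 1 1
1 1 0

After press 5 at (3,0):
0 1 1
1 0 0
0 1 1
0 0 0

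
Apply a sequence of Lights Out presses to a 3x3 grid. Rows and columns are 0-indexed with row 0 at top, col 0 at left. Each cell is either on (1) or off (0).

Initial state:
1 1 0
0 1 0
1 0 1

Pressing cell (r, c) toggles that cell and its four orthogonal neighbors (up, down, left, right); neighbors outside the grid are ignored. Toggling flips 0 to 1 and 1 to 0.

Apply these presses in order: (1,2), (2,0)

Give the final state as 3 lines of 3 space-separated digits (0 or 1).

After press 1 at (1,2):
1 1 1
0 0 1
1 0 0

After press 2 at (2,0):
1 1 1
1 0 1
0 1 0

Answer: 1 1 1
1 0 1
0 1 0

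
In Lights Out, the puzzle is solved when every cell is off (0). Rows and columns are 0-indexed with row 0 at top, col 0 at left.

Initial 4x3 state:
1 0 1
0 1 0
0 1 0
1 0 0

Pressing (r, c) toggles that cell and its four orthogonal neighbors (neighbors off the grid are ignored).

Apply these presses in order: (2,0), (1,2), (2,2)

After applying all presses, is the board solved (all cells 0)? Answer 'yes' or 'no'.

Answer: no

Derivation:
After press 1 at (2,0):
1 0 1
1 1 0
1 0 0
0 0 0

After press 2 at (1,2):
1 0 0
1 0 1
1 0 1
0 0 0

After press 3 at (2,2):
1 0 0
1 0 0
1 1 0
0 0 1

Lights still on: 5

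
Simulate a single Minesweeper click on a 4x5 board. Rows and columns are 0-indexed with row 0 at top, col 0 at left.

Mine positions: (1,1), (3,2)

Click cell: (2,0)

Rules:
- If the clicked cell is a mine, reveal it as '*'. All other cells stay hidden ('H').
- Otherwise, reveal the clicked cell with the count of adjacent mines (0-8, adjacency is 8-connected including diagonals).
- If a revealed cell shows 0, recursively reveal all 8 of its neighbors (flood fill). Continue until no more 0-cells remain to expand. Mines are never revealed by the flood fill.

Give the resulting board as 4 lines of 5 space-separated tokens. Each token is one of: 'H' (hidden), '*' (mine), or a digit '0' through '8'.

H H H H H
H H H H H
1 H H H H
H H H H H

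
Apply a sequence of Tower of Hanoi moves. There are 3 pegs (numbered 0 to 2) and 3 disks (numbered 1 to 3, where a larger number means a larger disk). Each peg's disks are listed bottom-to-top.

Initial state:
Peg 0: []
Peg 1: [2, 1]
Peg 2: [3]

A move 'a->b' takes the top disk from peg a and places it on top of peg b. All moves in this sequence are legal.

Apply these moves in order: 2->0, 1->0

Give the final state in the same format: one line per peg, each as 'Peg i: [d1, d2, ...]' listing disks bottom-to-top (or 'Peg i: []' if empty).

After move 1 (2->0):
Peg 0: [3]
Peg 1: [2, 1]
Peg 2: []

After move 2 (1->0):
Peg 0: [3, 1]
Peg 1: [2]
Peg 2: []

Answer: Peg 0: [3, 1]
Peg 1: [2]
Peg 2: []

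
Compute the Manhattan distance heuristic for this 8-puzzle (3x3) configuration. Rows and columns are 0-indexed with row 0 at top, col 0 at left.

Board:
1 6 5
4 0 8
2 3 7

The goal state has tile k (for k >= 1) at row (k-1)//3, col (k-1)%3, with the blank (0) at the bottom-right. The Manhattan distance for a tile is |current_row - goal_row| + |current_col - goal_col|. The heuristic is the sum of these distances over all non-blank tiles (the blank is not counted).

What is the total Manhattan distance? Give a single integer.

Tile 1: at (0,0), goal (0,0), distance |0-0|+|0-0| = 0
Tile 6: at (0,1), goal (1,2), distance |0-1|+|1-2| = 2
Tile 5: at (0,2), goal (1,1), distance |0-1|+|2-1| = 2
Tile 4: at (1,0), goal (1,0), distance |1-1|+|0-0| = 0
Tile 8: at (1,2), goal (2,1), distance |1-2|+|2-1| = 2
Tile 2: at (2,0), goal (0,1), distance |2-0|+|0-1| = 3
Tile 3: at (2,1), goal (0,2), distance |2-0|+|1-2| = 3
Tile 7: at (2,2), goal (2,0), distance |2-2|+|2-0| = 2
Sum: 0 + 2 + 2 + 0 + 2 + 3 + 3 + 2 = 14

Answer: 14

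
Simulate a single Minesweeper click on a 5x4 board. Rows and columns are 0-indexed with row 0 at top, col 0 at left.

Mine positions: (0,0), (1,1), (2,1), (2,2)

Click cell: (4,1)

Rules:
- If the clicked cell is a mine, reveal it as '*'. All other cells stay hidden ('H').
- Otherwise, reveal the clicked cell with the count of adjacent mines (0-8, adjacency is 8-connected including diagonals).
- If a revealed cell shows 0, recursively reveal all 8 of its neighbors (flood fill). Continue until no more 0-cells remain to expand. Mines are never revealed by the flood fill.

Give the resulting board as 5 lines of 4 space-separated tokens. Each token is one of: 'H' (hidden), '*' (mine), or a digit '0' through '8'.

H H H H
H H H H
H H H H
1 2 2 1
0 0 0 0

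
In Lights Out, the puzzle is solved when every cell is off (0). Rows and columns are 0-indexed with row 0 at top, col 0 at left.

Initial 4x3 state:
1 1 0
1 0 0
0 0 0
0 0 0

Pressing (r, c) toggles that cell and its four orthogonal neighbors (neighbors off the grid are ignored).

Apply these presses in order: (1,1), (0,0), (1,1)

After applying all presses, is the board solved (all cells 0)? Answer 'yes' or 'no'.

Answer: yes

Derivation:
After press 1 at (1,1):
1 0 0
0 1 1
0 1 0
0 0 0

After press 2 at (0,0):
0 1 0
1 1 1
0 1 0
0 0 0

After press 3 at (1,1):
0 0 0
0 0 0
0 0 0
0 0 0

Lights still on: 0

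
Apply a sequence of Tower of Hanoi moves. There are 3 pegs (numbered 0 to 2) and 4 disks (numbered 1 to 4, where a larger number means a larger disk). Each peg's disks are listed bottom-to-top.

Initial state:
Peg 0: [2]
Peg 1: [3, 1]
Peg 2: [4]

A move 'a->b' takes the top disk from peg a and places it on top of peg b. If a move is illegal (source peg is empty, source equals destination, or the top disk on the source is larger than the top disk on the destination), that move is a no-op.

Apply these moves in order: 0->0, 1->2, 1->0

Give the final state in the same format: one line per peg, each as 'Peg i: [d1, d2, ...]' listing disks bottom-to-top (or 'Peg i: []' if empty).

After move 1 (0->0):
Peg 0: [2]
Peg 1: [3, 1]
Peg 2: [4]

After move 2 (1->2):
Peg 0: [2]
Peg 1: [3]
Peg 2: [4, 1]

After move 3 (1->0):
Peg 0: [2]
Peg 1: [3]
Peg 2: [4, 1]

Answer: Peg 0: [2]
Peg 1: [3]
Peg 2: [4, 1]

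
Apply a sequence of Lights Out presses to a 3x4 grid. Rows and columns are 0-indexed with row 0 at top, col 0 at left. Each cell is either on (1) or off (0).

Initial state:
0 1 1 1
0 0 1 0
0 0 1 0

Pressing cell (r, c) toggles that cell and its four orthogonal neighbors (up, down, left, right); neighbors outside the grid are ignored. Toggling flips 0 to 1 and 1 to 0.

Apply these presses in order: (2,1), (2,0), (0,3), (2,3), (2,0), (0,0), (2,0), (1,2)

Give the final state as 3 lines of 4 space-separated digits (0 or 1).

After press 1 at (2,1):
0 1 1 1
0 1 1 0
1 1 0 0

After press 2 at (2,0):
0 1 1 1
1 1 1 0
0 0 0 0

After press 3 at (0,3):
0 1 0 0
1 1 1 1
0 0 0 0

After press 4 at (2,3):
0 1 0 0
1 1 1 0
0 0 1 1

After press 5 at (2,0):
0 1 0 0
0 1 1 0
1 1 1 1

After press 6 at (0,0):
1 0 0 0
1 1 1 0
1 1 1 1

After press 7 at (2,0):
1 0 0 0
0 1 1 0
0 0 1 1

After press 8 at (1,2):
1 0 1 0
0 0 0 1
0 0 0 1

Answer: 1 0 1 0
0 0 0 1
0 0 0 1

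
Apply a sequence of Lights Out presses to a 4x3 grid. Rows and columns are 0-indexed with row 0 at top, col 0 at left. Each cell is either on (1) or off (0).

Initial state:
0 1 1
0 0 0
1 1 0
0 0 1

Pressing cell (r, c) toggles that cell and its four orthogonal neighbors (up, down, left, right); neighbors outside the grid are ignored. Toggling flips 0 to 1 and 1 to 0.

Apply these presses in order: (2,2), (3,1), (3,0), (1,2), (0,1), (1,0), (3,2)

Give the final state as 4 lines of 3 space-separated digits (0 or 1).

After press 1 at (2,2):
0 1 1
0 0 1
1 0 1
0 0 0

After press 2 at (3,1):
0 1 1
0 0 1
1 1 1
1 1 1

After press 3 at (3,0):
0 1 1
0 0 1
0 1 1
0 0 1

After press 4 at (1,2):
0 1 0
0 1 0
0 1 0
0 0 1

After press 5 at (0,1):
1 0 1
0 0 0
0 1 0
0 0 1

After press 6 at (1,0):
0 0 1
1 1 0
1 1 0
0 0 1

After press 7 at (3,2):
0 0 1
1 1 0
1 1 1
0 1 0

Answer: 0 0 1
1 1 0
1 1 1
0 1 0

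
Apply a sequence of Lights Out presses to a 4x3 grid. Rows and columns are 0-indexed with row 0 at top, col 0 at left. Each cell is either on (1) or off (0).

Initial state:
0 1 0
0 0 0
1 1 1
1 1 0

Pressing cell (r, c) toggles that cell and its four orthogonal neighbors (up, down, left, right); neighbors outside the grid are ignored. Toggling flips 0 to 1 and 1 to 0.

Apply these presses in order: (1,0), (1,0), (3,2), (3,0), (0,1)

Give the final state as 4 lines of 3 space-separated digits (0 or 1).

After press 1 at (1,0):
1 1 0
1 1 0
0 1 1
1 1 0

After press 2 at (1,0):
0 1 0
0 0 0
1 1 1
1 1 0

After press 3 at (3,2):
0 1 0
0 0 0
1 1 0
1 0 1

After press 4 at (3,0):
0 1 0
0 0 0
0 1 0
0 1 1

After press 5 at (0,1):
1 0 1
0 1 0
0 1 0
0 1 1

Answer: 1 0 1
0 1 0
0 1 0
0 1 1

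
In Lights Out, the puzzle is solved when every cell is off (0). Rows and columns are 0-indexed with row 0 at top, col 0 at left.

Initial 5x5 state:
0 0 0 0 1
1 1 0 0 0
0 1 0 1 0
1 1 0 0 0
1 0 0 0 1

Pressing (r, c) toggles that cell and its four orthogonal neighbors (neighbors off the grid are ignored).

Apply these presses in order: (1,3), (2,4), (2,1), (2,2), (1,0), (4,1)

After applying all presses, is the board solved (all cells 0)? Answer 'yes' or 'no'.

Answer: no

Derivation:
After press 1 at (1,3):
0 0 0 1 1
1 1 1 1 1
0 1 0 0 0
1 1 0 0 0
1 0 0 0 1

After press 2 at (2,4):
0 0 0 1 1
1 1 1 1 0
0 1 0 1 1
1 1 0 0 1
1 0 0 0 1

After press 3 at (2,1):
0 0 0 1 1
1 0 1 1 0
1 0 1 1 1
1 0 0 0 1
1 0 0 0 1

After press 4 at (2,2):
0 0 0 1 1
1 0 0 1 0
1 1 0 0 1
1 0 1 0 1
1 0 0 0 1

After press 5 at (1,0):
1 0 0 1 1
0 1 0 1 0
0 1 0 0 1
1 0 1 0 1
1 0 0 0 1

After press 6 at (4,1):
1 0 0 1 1
0 1 0 1 0
0 1 0 0 1
1 1 1 0 1
0 1 1 0 1

Lights still on: 14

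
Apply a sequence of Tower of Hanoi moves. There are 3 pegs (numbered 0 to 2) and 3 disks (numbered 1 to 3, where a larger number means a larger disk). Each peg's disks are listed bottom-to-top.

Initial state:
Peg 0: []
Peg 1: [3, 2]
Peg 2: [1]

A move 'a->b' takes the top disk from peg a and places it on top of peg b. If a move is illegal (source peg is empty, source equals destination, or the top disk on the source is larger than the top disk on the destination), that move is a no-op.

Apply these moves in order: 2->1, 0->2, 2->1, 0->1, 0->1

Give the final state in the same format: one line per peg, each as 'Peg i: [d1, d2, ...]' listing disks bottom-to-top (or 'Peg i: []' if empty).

After move 1 (2->1):
Peg 0: []
Peg 1: [3, 2, 1]
Peg 2: []

After move 2 (0->2):
Peg 0: []
Peg 1: [3, 2, 1]
Peg 2: []

After move 3 (2->1):
Peg 0: []
Peg 1: [3, 2, 1]
Peg 2: []

After move 4 (0->1):
Peg 0: []
Peg 1: [3, 2, 1]
Peg 2: []

After move 5 (0->1):
Peg 0: []
Peg 1: [3, 2, 1]
Peg 2: []

Answer: Peg 0: []
Peg 1: [3, 2, 1]
Peg 2: []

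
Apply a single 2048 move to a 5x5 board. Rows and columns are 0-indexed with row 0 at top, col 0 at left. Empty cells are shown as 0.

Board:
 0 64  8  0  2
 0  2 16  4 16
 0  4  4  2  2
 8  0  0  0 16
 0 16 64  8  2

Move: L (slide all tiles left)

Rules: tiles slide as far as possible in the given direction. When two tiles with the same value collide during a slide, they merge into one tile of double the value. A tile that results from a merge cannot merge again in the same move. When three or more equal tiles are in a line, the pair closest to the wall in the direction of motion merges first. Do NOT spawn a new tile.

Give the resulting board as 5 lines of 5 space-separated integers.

Answer: 64  8  2  0  0
 2 16  4 16  0
 8  4  0  0  0
 8 16  0  0  0
16 64  8  2  0

Derivation:
Slide left:
row 0: [0, 64, 8, 0, 2] -> [64, 8, 2, 0, 0]
row 1: [0, 2, 16, 4, 16] -> [2, 16, 4, 16, 0]
row 2: [0, 4, 4, 2, 2] -> [8, 4, 0, 0, 0]
row 3: [8, 0, 0, 0, 16] -> [8, 16, 0, 0, 0]
row 4: [0, 16, 64, 8, 2] -> [16, 64, 8, 2, 0]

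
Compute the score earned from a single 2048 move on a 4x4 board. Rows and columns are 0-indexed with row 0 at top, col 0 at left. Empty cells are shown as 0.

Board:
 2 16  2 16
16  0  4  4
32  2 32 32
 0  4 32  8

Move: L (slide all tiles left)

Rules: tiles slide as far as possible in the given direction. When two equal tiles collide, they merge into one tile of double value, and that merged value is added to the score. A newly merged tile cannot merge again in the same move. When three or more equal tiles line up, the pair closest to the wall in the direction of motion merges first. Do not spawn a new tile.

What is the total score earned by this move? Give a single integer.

Slide left:
row 0: [2, 16, 2, 16] -> [2, 16, 2, 16]  score +0 (running 0)
row 1: [16, 0, 4, 4] -> [16, 8, 0, 0]  score +8 (running 8)
row 2: [32, 2, 32, 32] -> [32, 2, 64, 0]  score +64 (running 72)
row 3: [0, 4, 32, 8] -> [4, 32, 8, 0]  score +0 (running 72)
Board after move:
 2 16  2 16
16  8  0  0
32  2 64  0
 4 32  8  0

Answer: 72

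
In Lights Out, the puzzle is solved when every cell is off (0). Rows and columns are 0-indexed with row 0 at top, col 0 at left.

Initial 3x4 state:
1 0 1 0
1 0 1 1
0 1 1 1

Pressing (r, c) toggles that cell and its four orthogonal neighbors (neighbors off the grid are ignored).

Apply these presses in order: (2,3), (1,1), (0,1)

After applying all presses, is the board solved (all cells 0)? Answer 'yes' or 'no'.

After press 1 at (2,3):
1 0 1 0
1 0 1 0
0 1 0 0

After press 2 at (1,1):
1 1 1 0
0 1 0 0
0 0 0 0

After press 3 at (0,1):
0 0 0 0
0 0 0 0
0 0 0 0

Lights still on: 0

Answer: yes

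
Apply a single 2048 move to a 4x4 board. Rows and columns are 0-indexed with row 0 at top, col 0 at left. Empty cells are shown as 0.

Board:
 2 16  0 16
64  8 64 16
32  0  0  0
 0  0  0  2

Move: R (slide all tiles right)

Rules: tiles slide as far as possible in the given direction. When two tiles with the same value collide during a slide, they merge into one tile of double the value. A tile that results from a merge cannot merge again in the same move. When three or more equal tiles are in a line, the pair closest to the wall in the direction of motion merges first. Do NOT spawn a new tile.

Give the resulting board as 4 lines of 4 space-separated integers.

Answer:  0  0  2 32
64  8 64 16
 0  0  0 32
 0  0  0  2

Derivation:
Slide right:
row 0: [2, 16, 0, 16] -> [0, 0, 2, 32]
row 1: [64, 8, 64, 16] -> [64, 8, 64, 16]
row 2: [32, 0, 0, 0] -> [0, 0, 0, 32]
row 3: [0, 0, 0, 2] -> [0, 0, 0, 2]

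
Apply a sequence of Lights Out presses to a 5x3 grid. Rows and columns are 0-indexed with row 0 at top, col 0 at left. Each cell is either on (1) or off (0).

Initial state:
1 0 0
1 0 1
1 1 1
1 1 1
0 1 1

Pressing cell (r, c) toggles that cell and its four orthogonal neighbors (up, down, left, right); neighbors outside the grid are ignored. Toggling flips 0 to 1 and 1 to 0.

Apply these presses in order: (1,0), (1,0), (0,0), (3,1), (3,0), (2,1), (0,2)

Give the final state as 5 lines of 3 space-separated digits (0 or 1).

Answer: 0 0 1
0 1 0
1 1 0
1 0 0
1 0 1

Derivation:
After press 1 at (1,0):
0 0 0
0 1 1
0 1 1
1 1 1
0 1 1

After press 2 at (1,0):
1 0 0
1 0 1
1 1 1
1 1 1
0 1 1

After press 3 at (0,0):
0 1 0
0 0 1
1 1 1
1 1 1
0 1 1

After press 4 at (3,1):
0 1 0
0 0 1
1 0 1
0 0 0
0 0 1

After press 5 at (3,0):
0 1 0
0 0 1
0 0 1
1 1 0
1 0 1

After press 6 at (2,1):
0 1 0
0 1 1
1 1 0
1 0 0
1 0 1

After press 7 at (0,2):
0 0 1
0 1 0
1 1 0
1 0 0
1 0 1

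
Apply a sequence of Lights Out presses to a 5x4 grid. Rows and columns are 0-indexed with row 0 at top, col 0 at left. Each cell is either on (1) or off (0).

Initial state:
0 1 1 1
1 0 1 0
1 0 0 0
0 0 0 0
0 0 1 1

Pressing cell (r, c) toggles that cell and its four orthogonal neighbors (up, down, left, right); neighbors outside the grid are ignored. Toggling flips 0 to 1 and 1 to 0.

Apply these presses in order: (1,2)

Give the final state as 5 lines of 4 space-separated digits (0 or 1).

Answer: 0 1 0 1
1 1 0 1
1 0 1 0
0 0 0 0
0 0 1 1

Derivation:
After press 1 at (1,2):
0 1 0 1
1 1 0 1
1 0 1 0
0 0 0 0
0 0 1 1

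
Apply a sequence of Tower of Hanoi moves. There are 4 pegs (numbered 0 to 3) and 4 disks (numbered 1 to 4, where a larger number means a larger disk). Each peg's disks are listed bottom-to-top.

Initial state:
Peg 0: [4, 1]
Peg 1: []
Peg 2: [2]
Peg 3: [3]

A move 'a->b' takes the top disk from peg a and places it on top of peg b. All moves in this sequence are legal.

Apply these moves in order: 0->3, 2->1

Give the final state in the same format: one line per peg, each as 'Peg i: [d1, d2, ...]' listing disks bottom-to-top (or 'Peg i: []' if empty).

Answer: Peg 0: [4]
Peg 1: [2]
Peg 2: []
Peg 3: [3, 1]

Derivation:
After move 1 (0->3):
Peg 0: [4]
Peg 1: []
Peg 2: [2]
Peg 3: [3, 1]

After move 2 (2->1):
Peg 0: [4]
Peg 1: [2]
Peg 2: []
Peg 3: [3, 1]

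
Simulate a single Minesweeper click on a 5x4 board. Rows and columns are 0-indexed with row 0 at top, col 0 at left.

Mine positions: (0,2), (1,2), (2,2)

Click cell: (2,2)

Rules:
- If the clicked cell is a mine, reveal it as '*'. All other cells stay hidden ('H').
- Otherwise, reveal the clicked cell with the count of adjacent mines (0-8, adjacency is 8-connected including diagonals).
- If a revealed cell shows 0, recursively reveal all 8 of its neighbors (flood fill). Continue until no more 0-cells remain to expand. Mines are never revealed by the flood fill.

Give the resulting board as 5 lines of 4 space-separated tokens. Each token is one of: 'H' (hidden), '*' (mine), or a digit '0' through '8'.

H H H H
H H H H
H H * H
H H H H
H H H H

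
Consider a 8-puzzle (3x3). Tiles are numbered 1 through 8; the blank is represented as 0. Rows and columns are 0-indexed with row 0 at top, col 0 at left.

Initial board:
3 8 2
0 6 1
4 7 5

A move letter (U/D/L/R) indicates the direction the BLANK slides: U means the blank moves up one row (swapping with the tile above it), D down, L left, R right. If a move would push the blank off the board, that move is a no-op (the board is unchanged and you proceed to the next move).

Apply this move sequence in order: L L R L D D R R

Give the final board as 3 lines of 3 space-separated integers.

Answer: 3 8 2
4 6 1
7 5 0

Derivation:
After move 1 (L):
3 8 2
0 6 1
4 7 5

After move 2 (L):
3 8 2
0 6 1
4 7 5

After move 3 (R):
3 8 2
6 0 1
4 7 5

After move 4 (L):
3 8 2
0 6 1
4 7 5

After move 5 (D):
3 8 2
4 6 1
0 7 5

After move 6 (D):
3 8 2
4 6 1
0 7 5

After move 7 (R):
3 8 2
4 6 1
7 0 5

After move 8 (R):
3 8 2
4 6 1
7 5 0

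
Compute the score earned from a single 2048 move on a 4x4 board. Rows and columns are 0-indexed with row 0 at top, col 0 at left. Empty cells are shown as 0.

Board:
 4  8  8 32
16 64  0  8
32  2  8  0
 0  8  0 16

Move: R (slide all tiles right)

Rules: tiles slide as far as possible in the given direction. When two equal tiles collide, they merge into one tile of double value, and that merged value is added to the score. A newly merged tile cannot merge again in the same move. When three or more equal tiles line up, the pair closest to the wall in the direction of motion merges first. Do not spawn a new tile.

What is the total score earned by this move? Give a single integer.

Slide right:
row 0: [4, 8, 8, 32] -> [0, 4, 16, 32]  score +16 (running 16)
row 1: [16, 64, 0, 8] -> [0, 16, 64, 8]  score +0 (running 16)
row 2: [32, 2, 8, 0] -> [0, 32, 2, 8]  score +0 (running 16)
row 3: [0, 8, 0, 16] -> [0, 0, 8, 16]  score +0 (running 16)
Board after move:
 0  4 16 32
 0 16 64  8
 0 32  2  8
 0  0  8 16

Answer: 16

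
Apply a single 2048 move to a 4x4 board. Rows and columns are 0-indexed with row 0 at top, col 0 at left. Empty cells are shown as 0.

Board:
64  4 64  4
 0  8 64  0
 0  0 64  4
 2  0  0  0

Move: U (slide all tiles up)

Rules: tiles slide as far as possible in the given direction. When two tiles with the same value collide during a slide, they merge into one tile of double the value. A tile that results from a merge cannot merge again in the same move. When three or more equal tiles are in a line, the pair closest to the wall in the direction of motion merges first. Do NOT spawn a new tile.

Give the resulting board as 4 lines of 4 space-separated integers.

Answer:  64   4 128   8
  2   8  64   0
  0   0   0   0
  0   0   0   0

Derivation:
Slide up:
col 0: [64, 0, 0, 2] -> [64, 2, 0, 0]
col 1: [4, 8, 0, 0] -> [4, 8, 0, 0]
col 2: [64, 64, 64, 0] -> [128, 64, 0, 0]
col 3: [4, 0, 4, 0] -> [8, 0, 0, 0]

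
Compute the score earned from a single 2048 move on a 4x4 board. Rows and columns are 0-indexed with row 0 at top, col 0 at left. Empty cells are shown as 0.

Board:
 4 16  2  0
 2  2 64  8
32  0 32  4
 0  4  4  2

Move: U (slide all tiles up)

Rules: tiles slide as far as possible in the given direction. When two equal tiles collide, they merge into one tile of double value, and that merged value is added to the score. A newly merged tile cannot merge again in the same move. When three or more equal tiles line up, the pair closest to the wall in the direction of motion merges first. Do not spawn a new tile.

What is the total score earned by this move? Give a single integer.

Slide up:
col 0: [4, 2, 32, 0] -> [4, 2, 32, 0]  score +0 (running 0)
col 1: [16, 2, 0, 4] -> [16, 2, 4, 0]  score +0 (running 0)
col 2: [2, 64, 32, 4] -> [2, 64, 32, 4]  score +0 (running 0)
col 3: [0, 8, 4, 2] -> [8, 4, 2, 0]  score +0 (running 0)
Board after move:
 4 16  2  8
 2  2 64  4
32  4 32  2
 0  0  4  0

Answer: 0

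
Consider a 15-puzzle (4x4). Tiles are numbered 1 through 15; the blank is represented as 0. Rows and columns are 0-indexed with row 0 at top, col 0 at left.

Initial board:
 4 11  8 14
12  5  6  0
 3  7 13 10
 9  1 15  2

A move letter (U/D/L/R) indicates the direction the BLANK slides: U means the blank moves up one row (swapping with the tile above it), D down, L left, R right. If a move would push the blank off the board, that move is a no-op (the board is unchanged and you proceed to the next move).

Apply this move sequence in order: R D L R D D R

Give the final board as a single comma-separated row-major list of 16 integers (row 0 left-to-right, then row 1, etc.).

After move 1 (R):
 4 11  8 14
12  5  6  0
 3  7 13 10
 9  1 15  2

After move 2 (D):
 4 11  8 14
12  5  6 10
 3  7 13  0
 9  1 15  2

After move 3 (L):
 4 11  8 14
12  5  6 10
 3  7  0 13
 9  1 15  2

After move 4 (R):
 4 11  8 14
12  5  6 10
 3  7 13  0
 9  1 15  2

After move 5 (D):
 4 11  8 14
12  5  6 10
 3  7 13  2
 9  1 15  0

After move 6 (D):
 4 11  8 14
12  5  6 10
 3  7 13  2
 9  1 15  0

After move 7 (R):
 4 11  8 14
12  5  6 10
 3  7 13  2
 9  1 15  0

Answer: 4, 11, 8, 14, 12, 5, 6, 10, 3, 7, 13, 2, 9, 1, 15, 0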